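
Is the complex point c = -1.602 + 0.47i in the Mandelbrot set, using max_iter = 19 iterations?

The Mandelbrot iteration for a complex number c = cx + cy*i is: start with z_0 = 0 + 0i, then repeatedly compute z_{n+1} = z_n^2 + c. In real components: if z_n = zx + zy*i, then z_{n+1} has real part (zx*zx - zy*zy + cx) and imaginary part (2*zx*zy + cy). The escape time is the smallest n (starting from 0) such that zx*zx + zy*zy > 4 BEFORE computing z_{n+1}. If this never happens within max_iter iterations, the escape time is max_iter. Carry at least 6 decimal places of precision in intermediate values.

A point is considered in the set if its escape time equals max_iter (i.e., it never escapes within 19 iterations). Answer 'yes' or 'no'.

Answer: no

Derivation:
z_0 = 0 + 0i, c = -1.6020 + 0.4700i
Iter 1: z = -1.6020 + 0.4700i, |z|^2 = 2.7873
Iter 2: z = 0.7435 + -1.0359i, |z|^2 = 1.6258
Iter 3: z = -2.1222 + -1.0704i, |z|^2 = 5.6496
Escaped at iteration 3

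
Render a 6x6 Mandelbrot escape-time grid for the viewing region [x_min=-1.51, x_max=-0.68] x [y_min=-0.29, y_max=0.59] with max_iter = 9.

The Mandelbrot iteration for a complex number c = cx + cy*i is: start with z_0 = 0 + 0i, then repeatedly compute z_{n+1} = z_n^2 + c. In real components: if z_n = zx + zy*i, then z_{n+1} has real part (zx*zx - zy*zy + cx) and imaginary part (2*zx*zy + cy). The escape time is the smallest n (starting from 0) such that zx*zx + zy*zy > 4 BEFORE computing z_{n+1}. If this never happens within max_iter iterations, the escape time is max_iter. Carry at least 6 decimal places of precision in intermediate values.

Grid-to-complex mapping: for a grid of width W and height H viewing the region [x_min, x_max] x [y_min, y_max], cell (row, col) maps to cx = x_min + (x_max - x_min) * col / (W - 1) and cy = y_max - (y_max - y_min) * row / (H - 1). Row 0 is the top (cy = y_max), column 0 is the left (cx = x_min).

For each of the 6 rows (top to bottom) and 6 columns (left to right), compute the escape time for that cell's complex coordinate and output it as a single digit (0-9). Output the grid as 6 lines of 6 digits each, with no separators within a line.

Answer: 334557
456679
579999
799999
799999
569999

Derivation:
(row=0, col=0): c = -1.5100 + 0.5900i → escape time 3
(row=0, col=1): c = -1.3440 + 0.5900i → escape time 3
(row=0, col=2): c = -1.1780 + 0.5900i → escape time 4
(row=0, col=3): c = -1.0120 + 0.5900i → escape time 5
(row=0, col=4): c = -0.8460 + 0.5900i → escape time 5
(row=0, col=5): c = -0.6800 + 0.5900i → escape time 7
(row=1, col=0): c = -1.5100 + 0.4140i → escape time 4
(row=1, col=1): c = -1.3440 + 0.4140i → escape time 5
(row=1, col=2): c = -1.1780 + 0.4140i → escape time 6
(row=1, col=3): c = -1.0120 + 0.4140i → escape time 6
(row=1, col=4): c = -0.8460 + 0.4140i → escape time 7
(row=1, col=5): c = -0.6800 + 0.4140i → escape time 9
(row=2, col=0): c = -1.5100 + 0.2380i → escape time 5
(row=2, col=1): c = -1.3440 + 0.2380i → escape time 7
(row=2, col=2): c = -1.1780 + 0.2380i → escape time 9
(row=2, col=3): c = -1.0120 + 0.2380i → escape time 9
(row=2, col=4): c = -0.8460 + 0.2380i → escape time 9
(row=2, col=5): c = -0.6800 + 0.2380i → escape time 9
(row=3, col=0): c = -1.5100 + 0.0620i → escape time 7
(row=3, col=1): c = -1.3440 + 0.0620i → escape time 9
(row=3, col=2): c = -1.1780 + 0.0620i → escape time 9
(row=3, col=3): c = -1.0120 + 0.0620i → escape time 9
(row=3, col=4): c = -0.8460 + 0.0620i → escape time 9
(row=3, col=5): c = -0.6800 + 0.0620i → escape time 9
(row=4, col=0): c = -1.5100 + -0.1140i → escape time 7
(row=4, col=1): c = -1.3440 + -0.1140i → escape time 9
(row=4, col=2): c = -1.1780 + -0.1140i → escape time 9
(row=4, col=3): c = -1.0120 + -0.1140i → escape time 9
(row=4, col=4): c = -0.8460 + -0.1140i → escape time 9
(row=4, col=5): c = -0.6800 + -0.1140i → escape time 9
(row=5, col=0): c = -1.5100 + -0.2900i → escape time 5
(row=5, col=1): c = -1.3440 + -0.2900i → escape time 6
(row=5, col=2): c = -1.1780 + -0.2900i → escape time 9
(row=5, col=3): c = -1.0120 + -0.2900i → escape time 9
(row=5, col=4): c = -0.8460 + -0.2900i → escape time 9
(row=5, col=5): c = -0.6800 + -0.2900i → escape time 9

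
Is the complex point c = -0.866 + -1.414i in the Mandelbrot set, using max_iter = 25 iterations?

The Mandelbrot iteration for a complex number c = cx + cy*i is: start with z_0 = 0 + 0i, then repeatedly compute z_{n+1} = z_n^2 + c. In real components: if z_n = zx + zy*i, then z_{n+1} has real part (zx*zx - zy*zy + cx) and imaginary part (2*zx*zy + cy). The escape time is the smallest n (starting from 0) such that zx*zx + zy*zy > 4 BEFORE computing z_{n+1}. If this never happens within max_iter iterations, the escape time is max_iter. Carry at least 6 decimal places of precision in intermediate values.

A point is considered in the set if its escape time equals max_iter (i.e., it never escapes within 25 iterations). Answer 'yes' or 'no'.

Answer: no

Derivation:
z_0 = 0 + 0i, c = -0.8660 + -1.4140i
Iter 1: z = -0.8660 + -1.4140i, |z|^2 = 2.7494
Iter 2: z = -2.1154 + 1.0350i, |z|^2 = 5.5464
Escaped at iteration 2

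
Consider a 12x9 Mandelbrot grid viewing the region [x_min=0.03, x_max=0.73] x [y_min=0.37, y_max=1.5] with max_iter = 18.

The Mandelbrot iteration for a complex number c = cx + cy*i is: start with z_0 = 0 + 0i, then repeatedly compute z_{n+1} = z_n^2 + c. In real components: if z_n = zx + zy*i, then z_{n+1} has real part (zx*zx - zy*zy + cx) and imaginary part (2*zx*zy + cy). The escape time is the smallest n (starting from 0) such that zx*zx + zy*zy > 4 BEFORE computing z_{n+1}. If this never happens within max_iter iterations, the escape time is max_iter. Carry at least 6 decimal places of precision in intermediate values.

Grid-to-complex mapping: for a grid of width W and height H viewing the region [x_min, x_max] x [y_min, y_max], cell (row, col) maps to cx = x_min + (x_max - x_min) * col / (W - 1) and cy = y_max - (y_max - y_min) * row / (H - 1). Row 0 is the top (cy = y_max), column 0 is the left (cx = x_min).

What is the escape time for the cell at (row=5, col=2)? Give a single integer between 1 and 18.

z_0 = 0 + 0i, c = 0.1573 + 0.7938i
Iter 1: z = 0.1573 + 0.7938i, |z|^2 = 0.6548
Iter 2: z = -0.4480 + 1.0434i, |z|^2 = 1.2895
Iter 3: z = -0.7307 + -0.1412i, |z|^2 = 0.5539
Iter 4: z = 0.6713 + 1.0001i, |z|^2 = 1.4509
Iter 5: z = -0.3924 + 2.1365i, |z|^2 = 4.7186
Escaped at iteration 5

Answer: 5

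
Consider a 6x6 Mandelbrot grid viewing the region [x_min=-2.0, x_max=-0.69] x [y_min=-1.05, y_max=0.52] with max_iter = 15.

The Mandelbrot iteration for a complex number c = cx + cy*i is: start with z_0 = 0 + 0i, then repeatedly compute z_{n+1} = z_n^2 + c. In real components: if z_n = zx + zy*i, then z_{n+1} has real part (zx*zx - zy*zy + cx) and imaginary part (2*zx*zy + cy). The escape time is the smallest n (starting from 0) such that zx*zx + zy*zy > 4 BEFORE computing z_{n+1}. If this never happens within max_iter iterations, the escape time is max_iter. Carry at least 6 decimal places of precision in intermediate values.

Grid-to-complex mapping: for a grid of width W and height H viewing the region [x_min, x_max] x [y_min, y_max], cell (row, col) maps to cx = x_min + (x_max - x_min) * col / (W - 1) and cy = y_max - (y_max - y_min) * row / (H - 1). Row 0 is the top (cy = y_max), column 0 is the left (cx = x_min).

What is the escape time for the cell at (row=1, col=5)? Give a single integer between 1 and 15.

Answer: 15

Derivation:
z_0 = 0 + 0i, c = -0.6900 + 0.2060i
Iter 1: z = -0.6900 + 0.2060i, |z|^2 = 0.5185
Iter 2: z = -0.2563 + -0.0783i, |z|^2 = 0.0718
Iter 3: z = -0.6304 + 0.2461i, |z|^2 = 0.4580
Iter 4: z = -0.3532 + -0.1043i, |z|^2 = 0.1356
Iter 5: z = -0.5762 + 0.2797i, |z|^2 = 0.4102
Iter 6: z = -0.4363 + -0.1163i, |z|^2 = 0.2038
Iter 7: z = -0.5132 + 0.3075i, |z|^2 = 0.3579
Iter 8: z = -0.5212 + -0.1096i, |z|^2 = 0.2836
Iter 9: z = -0.4304 + 0.3202i, |z|^2 = 0.2878
Iter 10: z = -0.6073 + -0.0697i, |z|^2 = 0.3737
Iter 11: z = -0.3260 + 0.2906i, |z|^2 = 0.1908
Iter 12: z = -0.6681 + 0.0165i, |z|^2 = 0.4467
Iter 13: z = -0.2438 + 0.1839i, |z|^2 = 0.0933
Iter 14: z = -0.6644 + 0.1163i, |z|^2 = 0.4549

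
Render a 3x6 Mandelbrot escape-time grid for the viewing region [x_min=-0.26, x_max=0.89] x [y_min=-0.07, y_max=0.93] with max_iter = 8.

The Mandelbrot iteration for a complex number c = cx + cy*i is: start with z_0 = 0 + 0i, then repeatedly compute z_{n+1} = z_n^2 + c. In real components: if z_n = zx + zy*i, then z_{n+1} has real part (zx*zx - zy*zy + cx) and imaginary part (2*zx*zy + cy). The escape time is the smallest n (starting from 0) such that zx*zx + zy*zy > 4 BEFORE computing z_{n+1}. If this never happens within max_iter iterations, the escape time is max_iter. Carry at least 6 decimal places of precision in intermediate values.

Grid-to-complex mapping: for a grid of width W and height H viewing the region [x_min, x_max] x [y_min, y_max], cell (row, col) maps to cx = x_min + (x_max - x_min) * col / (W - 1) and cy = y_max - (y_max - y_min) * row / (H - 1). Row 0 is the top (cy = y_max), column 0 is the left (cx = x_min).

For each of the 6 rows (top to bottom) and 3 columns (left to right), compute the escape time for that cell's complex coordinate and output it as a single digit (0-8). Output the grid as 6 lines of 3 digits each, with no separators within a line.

(row=0, col=0): c = -0.2600 + 0.9300i → escape time 7
(row=0, col=1): c = 0.3150 + 0.9300i → escape time 4
(row=0, col=2): c = 0.8900 + 0.9300i → escape time 2
(row=1, col=0): c = -0.2600 + 0.7300i → escape time 8
(row=1, col=1): c = 0.3150 + 0.7300i → escape time 6
(row=1, col=2): c = 0.8900 + 0.7300i → escape time 2
(row=2, col=0): c = -0.2600 + 0.5300i → escape time 8
(row=2, col=1): c = 0.3150 + 0.5300i → escape time 8
(row=2, col=2): c = 0.8900 + 0.5300i → escape time 2
(row=3, col=0): c = -0.2600 + 0.3300i → escape time 8
(row=3, col=1): c = 0.3150 + 0.3300i → escape time 8
(row=3, col=2): c = 0.8900 + 0.3300i → escape time 3
(row=4, col=0): c = -0.2600 + 0.1300i → escape time 8
(row=4, col=1): c = 0.3150 + 0.1300i → escape time 8
(row=4, col=2): c = 0.8900 + 0.1300i → escape time 3
(row=5, col=0): c = -0.2600 + -0.0700i → escape time 8
(row=5, col=1): c = 0.3150 + -0.0700i → escape time 8
(row=5, col=2): c = 0.8900 + -0.0700i → escape time 3

Answer: 742
862
882
883
883
883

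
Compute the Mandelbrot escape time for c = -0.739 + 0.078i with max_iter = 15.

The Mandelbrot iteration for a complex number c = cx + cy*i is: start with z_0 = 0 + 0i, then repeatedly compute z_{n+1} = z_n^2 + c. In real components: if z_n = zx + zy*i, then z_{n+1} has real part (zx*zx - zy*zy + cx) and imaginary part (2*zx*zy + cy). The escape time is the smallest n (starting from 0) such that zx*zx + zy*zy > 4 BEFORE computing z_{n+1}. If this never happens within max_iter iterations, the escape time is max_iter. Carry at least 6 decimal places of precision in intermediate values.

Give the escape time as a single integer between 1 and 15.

Answer: 15

Derivation:
z_0 = 0 + 0i, c = -0.7390 + 0.0780i
Iter 1: z = -0.7390 + 0.0780i, |z|^2 = 0.5522
Iter 2: z = -0.1990 + -0.0373i, |z|^2 = 0.0410
Iter 3: z = -0.7008 + 0.0928i, |z|^2 = 0.4997
Iter 4: z = -0.2565 + -0.0521i, |z|^2 = 0.0685
Iter 5: z = -0.6759 + 0.1047i, |z|^2 = 0.4678
Iter 6: z = -0.2931 + -0.0636i, |z|^2 = 0.0899
Iter 7: z = -0.6571 + 0.1153i, |z|^2 = 0.4451
Iter 8: z = -0.3205 + -0.0735i, |z|^2 = 0.1081
Iter 9: z = -0.6417 + 0.1251i, |z|^2 = 0.4274
Iter 10: z = -0.3429 + -0.0826i, |z|^2 = 0.1244
Iter 11: z = -0.6283 + 0.1346i, |z|^2 = 0.4128
Iter 12: z = -0.3624 + -0.0912i, |z|^2 = 0.1396
Iter 13: z = -0.6160 + 0.1441i, |z|^2 = 0.4002
Iter 14: z = -0.3803 + -0.0995i, |z|^2 = 0.1546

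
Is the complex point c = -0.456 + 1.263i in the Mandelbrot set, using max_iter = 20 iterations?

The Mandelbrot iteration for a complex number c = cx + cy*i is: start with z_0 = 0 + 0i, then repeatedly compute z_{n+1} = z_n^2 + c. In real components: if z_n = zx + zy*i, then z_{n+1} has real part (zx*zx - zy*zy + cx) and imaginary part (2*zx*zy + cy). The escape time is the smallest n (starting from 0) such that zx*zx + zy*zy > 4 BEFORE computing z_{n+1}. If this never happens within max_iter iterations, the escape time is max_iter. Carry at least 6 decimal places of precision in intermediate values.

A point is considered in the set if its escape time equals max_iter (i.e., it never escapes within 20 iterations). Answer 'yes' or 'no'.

z_0 = 0 + 0i, c = -0.4560 + 1.2630i
Iter 1: z = -0.4560 + 1.2630i, |z|^2 = 1.8031
Iter 2: z = -1.8432 + 0.1111i, |z|^2 = 3.4099
Iter 3: z = 2.9292 + 0.8533i, |z|^2 = 9.3080
Escaped at iteration 3

Answer: no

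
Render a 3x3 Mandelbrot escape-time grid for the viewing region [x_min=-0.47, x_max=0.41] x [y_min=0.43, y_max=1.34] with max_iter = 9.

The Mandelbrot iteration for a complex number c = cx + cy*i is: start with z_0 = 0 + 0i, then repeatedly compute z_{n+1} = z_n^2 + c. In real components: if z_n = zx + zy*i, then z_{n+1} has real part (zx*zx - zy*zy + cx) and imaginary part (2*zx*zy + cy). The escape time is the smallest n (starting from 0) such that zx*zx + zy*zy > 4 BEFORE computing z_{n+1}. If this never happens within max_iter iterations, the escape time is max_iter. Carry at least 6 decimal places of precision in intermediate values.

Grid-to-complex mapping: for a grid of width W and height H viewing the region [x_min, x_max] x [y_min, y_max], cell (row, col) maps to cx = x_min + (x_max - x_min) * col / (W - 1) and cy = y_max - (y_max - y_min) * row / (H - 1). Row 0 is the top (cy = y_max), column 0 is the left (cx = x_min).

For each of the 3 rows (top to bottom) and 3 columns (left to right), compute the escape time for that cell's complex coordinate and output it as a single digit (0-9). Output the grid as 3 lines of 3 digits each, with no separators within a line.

Answer: 222
593
998

Derivation:
(row=0, col=0): c = -0.4700 + 1.3400i → escape time 2
(row=0, col=1): c = -0.0300 + 1.3400i → escape time 2
(row=0, col=2): c = 0.4100 + 1.3400i → escape time 2
(row=1, col=0): c = -0.4700 + 0.8850i → escape time 5
(row=1, col=1): c = -0.0300 + 0.8850i → escape time 9
(row=1, col=2): c = 0.4100 + 0.8850i → escape time 3
(row=2, col=0): c = -0.4700 + 0.4300i → escape time 9
(row=2, col=1): c = -0.0300 + 0.4300i → escape time 9
(row=2, col=2): c = 0.4100 + 0.4300i → escape time 8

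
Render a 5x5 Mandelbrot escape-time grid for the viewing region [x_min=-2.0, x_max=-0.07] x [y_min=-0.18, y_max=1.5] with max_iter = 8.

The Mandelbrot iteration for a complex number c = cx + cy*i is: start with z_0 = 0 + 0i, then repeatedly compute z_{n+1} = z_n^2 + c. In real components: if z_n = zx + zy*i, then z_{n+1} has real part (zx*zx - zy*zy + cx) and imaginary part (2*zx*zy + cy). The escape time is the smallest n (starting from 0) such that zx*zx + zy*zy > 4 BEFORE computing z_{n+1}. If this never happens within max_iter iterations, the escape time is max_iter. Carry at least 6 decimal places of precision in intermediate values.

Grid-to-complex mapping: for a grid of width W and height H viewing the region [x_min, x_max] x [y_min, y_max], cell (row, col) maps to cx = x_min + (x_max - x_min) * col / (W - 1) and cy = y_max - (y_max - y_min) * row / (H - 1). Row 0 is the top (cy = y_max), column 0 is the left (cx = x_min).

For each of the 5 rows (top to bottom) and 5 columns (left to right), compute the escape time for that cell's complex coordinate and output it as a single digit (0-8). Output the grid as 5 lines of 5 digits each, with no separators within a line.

Answer: 11222
12335
13488
15888
15888

Derivation:
(row=0, col=0): c = -2.0000 + 1.5000i → escape time 1
(row=0, col=1): c = -1.5175 + 1.5000i → escape time 1
(row=0, col=2): c = -1.0350 + 1.5000i → escape time 2
(row=0, col=3): c = -0.5525 + 1.5000i → escape time 2
(row=0, col=4): c = -0.0700 + 1.5000i → escape time 2
(row=1, col=0): c = -2.0000 + 1.0800i → escape time 1
(row=1, col=1): c = -1.5175 + 1.0800i → escape time 2
(row=1, col=2): c = -1.0350 + 1.0800i → escape time 3
(row=1, col=3): c = -0.5525 + 1.0800i → escape time 3
(row=1, col=4): c = -0.0700 + 1.0800i → escape time 5
(row=2, col=0): c = -2.0000 + 0.6600i → escape time 1
(row=2, col=1): c = -1.5175 + 0.6600i → escape time 3
(row=2, col=2): c = -1.0350 + 0.6600i → escape time 4
(row=2, col=3): c = -0.5525 + 0.6600i → escape time 8
(row=2, col=4): c = -0.0700 + 0.6600i → escape time 8
(row=3, col=0): c = -2.0000 + 0.2400i → escape time 1
(row=3, col=1): c = -1.5175 + 0.2400i → escape time 5
(row=3, col=2): c = -1.0350 + 0.2400i → escape time 8
(row=3, col=3): c = -0.5525 + 0.2400i → escape time 8
(row=3, col=4): c = -0.0700 + 0.2400i → escape time 8
(row=4, col=0): c = -2.0000 + -0.1800i → escape time 1
(row=4, col=1): c = -1.5175 + -0.1800i → escape time 5
(row=4, col=2): c = -1.0350 + -0.1800i → escape time 8
(row=4, col=3): c = -0.5525 + -0.1800i → escape time 8
(row=4, col=4): c = -0.0700 + -0.1800i → escape time 8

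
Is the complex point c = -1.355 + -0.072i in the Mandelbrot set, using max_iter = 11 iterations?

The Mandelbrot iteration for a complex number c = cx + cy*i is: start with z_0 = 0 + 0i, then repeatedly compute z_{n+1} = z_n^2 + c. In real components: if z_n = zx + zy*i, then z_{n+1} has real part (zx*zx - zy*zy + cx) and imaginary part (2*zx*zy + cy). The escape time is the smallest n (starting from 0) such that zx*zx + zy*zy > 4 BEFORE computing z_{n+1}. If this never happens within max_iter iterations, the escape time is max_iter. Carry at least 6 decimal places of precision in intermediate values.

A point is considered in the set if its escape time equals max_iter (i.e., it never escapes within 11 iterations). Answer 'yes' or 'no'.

Answer: yes

Derivation:
z_0 = 0 + 0i, c = -1.3550 + -0.0720i
Iter 1: z = -1.3550 + -0.0720i, |z|^2 = 1.8412
Iter 2: z = 0.4758 + 0.1231i, |z|^2 = 0.2416
Iter 3: z = -1.1437 + 0.0452i, |z|^2 = 1.3102
Iter 4: z = -0.0489 + -0.1753i, |z|^2 = 0.0331
Iter 5: z = -1.3833 + -0.0548i, |z|^2 = 1.9167
Iter 6: z = 0.5556 + 0.0797i, |z|^2 = 0.3151
Iter 7: z = -1.0526 + 0.0166i, |z|^2 = 1.1083
Iter 8: z = -0.2473 + -0.1070i, |z|^2 = 0.0726
Iter 9: z = -1.3053 + -0.0191i, |z|^2 = 1.7042
Iter 10: z = 0.3485 + -0.0222i, |z|^2 = 0.1219
Did not escape in 11 iterations → in set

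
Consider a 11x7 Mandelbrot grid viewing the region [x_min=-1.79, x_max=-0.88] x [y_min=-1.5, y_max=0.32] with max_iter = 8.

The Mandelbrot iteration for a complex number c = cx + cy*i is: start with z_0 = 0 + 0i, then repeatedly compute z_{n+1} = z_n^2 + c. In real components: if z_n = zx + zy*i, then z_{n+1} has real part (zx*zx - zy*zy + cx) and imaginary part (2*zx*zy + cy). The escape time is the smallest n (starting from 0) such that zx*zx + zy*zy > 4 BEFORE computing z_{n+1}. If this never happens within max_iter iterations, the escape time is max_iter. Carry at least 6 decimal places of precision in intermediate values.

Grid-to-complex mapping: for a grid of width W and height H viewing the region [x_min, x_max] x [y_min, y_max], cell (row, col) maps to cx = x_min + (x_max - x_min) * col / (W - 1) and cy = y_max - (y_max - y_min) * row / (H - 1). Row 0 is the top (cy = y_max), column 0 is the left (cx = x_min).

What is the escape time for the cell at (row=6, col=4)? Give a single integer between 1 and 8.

Answer: 1

Derivation:
z_0 = 0 + 0i, c = -1.4260 + -1.5000i
Iter 1: z = -1.4260 + -1.5000i, |z|^2 = 4.2835
Escaped at iteration 1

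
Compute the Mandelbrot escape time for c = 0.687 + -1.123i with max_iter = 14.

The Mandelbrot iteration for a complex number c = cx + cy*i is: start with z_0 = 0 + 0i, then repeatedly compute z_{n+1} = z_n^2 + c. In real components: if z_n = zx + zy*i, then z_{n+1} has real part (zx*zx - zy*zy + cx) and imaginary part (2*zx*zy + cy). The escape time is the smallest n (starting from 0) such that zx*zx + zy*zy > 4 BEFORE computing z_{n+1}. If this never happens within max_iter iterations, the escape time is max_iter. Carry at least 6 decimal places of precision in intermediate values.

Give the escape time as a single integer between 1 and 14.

z_0 = 0 + 0i, c = 0.6870 + -1.1230i
Iter 1: z = 0.6870 + -1.1230i, |z|^2 = 1.7331
Iter 2: z = -0.1022 + -2.6660i, |z|^2 = 7.1180
Escaped at iteration 2

Answer: 2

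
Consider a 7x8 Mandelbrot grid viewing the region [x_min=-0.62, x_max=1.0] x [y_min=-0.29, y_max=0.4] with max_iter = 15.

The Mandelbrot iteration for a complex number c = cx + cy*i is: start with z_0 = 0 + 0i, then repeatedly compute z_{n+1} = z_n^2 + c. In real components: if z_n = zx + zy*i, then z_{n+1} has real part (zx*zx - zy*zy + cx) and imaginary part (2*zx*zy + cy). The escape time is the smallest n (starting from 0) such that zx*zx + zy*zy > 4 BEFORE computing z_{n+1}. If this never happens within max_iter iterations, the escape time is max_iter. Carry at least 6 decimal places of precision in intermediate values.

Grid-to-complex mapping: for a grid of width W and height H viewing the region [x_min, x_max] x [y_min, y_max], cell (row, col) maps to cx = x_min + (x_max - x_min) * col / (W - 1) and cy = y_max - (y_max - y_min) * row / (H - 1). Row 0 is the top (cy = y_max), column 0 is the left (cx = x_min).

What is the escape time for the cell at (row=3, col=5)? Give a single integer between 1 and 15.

z_0 = 0 + 0i, c = 0.7300 + 0.1043i
Iter 1: z = 0.7300 + 0.1043i, |z|^2 = 0.5438
Iter 2: z = 1.2520 + 0.2565i, |z|^2 = 1.6334
Iter 3: z = 2.2318 + 0.7467i, |z|^2 = 5.5382
Escaped at iteration 3

Answer: 3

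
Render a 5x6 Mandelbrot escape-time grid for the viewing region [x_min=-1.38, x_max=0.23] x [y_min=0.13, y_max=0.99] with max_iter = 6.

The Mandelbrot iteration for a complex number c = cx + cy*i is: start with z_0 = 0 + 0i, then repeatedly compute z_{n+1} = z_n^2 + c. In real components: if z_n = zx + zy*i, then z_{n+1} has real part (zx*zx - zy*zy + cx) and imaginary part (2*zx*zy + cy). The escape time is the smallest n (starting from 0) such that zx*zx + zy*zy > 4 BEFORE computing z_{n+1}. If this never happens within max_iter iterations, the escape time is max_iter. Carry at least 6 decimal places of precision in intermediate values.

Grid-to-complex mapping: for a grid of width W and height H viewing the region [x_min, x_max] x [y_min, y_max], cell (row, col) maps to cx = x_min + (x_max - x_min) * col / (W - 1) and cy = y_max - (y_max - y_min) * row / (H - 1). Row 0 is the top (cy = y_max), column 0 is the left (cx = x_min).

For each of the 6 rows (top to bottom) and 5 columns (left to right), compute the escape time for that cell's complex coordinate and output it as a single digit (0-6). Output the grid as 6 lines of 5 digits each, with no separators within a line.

Answer: 33464
33465
34666
45666
56666
66666

Derivation:
(row=0, col=0): c = -1.3800 + 0.9900i → escape time 3
(row=0, col=1): c = -0.9775 + 0.9900i → escape time 3
(row=0, col=2): c = -0.5750 + 0.9900i → escape time 4
(row=0, col=3): c = -0.1725 + 0.9900i → escape time 6
(row=0, col=4): c = 0.2300 + 0.9900i → escape time 4
(row=1, col=0): c = -1.3800 + 0.8180i → escape time 3
(row=1, col=1): c = -0.9775 + 0.8180i → escape time 3
(row=1, col=2): c = -0.5750 + 0.8180i → escape time 4
(row=1, col=3): c = -0.1725 + 0.8180i → escape time 6
(row=1, col=4): c = 0.2300 + 0.8180i → escape time 5
(row=2, col=0): c = -1.3800 + 0.6460i → escape time 3
(row=2, col=1): c = -0.9775 + 0.6460i → escape time 4
(row=2, col=2): c = -0.5750 + 0.6460i → escape time 6
(row=2, col=3): c = -0.1725 + 0.6460i → escape time 6
(row=2, col=4): c = 0.2300 + 0.6460i → escape time 6
(row=3, col=0): c = -1.3800 + 0.4740i → escape time 4
(row=3, col=1): c = -0.9775 + 0.4740i → escape time 5
(row=3, col=2): c = -0.5750 + 0.4740i → escape time 6
(row=3, col=3): c = -0.1725 + 0.4740i → escape time 6
(row=3, col=4): c = 0.2300 + 0.4740i → escape time 6
(row=4, col=0): c = -1.3800 + 0.3020i → escape time 5
(row=4, col=1): c = -0.9775 + 0.3020i → escape time 6
(row=4, col=2): c = -0.5750 + 0.3020i → escape time 6
(row=4, col=3): c = -0.1725 + 0.3020i → escape time 6
(row=4, col=4): c = 0.2300 + 0.3020i → escape time 6
(row=5, col=0): c = -1.3800 + 0.1300i → escape time 6
(row=5, col=1): c = -0.9775 + 0.1300i → escape time 6
(row=5, col=2): c = -0.5750 + 0.1300i → escape time 6
(row=5, col=3): c = -0.1725 + 0.1300i → escape time 6
(row=5, col=4): c = 0.2300 + 0.1300i → escape time 6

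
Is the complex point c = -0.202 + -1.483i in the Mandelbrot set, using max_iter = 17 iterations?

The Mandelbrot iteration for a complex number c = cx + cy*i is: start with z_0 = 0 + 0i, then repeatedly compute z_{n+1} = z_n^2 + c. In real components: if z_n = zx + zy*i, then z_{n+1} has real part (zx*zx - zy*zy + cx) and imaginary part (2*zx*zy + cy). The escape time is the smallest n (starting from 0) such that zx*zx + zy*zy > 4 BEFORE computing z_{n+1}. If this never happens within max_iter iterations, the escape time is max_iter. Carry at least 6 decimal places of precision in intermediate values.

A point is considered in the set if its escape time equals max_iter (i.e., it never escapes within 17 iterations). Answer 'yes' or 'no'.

z_0 = 0 + 0i, c = -0.2020 + -1.4830i
Iter 1: z = -0.2020 + -1.4830i, |z|^2 = 2.2401
Iter 2: z = -2.3605 + -0.8839i, |z|^2 = 6.3531
Escaped at iteration 2

Answer: no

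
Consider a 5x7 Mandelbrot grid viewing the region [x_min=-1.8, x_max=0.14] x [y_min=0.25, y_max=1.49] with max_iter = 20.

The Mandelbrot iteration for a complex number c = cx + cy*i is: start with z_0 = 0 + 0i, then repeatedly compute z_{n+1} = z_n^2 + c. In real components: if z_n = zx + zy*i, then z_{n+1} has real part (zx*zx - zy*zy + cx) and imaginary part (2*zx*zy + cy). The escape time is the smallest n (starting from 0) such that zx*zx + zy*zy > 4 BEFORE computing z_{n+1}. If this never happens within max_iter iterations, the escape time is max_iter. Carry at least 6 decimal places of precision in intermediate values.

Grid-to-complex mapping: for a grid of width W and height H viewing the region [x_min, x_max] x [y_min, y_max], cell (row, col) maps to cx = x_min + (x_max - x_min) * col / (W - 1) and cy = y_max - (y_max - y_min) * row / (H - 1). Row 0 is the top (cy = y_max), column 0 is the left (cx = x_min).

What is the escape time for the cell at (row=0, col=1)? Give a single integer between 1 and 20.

z_0 = 0 + 0i, c = -1.3150 + 1.4900i
Iter 1: z = -1.3150 + 1.4900i, |z|^2 = 3.9493
Iter 2: z = -1.8059 + -2.4287i, |z|^2 = 9.1598
Escaped at iteration 2

Answer: 2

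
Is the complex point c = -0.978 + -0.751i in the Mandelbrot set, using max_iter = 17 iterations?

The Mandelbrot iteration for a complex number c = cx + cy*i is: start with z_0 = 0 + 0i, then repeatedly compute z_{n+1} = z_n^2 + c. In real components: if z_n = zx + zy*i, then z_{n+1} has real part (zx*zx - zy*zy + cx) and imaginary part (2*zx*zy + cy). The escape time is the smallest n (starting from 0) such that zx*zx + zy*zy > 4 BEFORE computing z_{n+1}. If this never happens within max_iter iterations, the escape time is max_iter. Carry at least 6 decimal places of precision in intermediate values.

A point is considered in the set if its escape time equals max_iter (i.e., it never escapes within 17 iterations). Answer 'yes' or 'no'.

Answer: no

Derivation:
z_0 = 0 + 0i, c = -0.9780 + -0.7510i
Iter 1: z = -0.9780 + -0.7510i, |z|^2 = 1.5205
Iter 2: z = -0.5855 + 0.7180i, |z|^2 = 0.8583
Iter 3: z = -1.1506 + -1.5918i, |z|^2 = 3.8576
Iter 4: z = -2.1877 + 2.9120i, |z|^2 = 13.2661
Escaped at iteration 4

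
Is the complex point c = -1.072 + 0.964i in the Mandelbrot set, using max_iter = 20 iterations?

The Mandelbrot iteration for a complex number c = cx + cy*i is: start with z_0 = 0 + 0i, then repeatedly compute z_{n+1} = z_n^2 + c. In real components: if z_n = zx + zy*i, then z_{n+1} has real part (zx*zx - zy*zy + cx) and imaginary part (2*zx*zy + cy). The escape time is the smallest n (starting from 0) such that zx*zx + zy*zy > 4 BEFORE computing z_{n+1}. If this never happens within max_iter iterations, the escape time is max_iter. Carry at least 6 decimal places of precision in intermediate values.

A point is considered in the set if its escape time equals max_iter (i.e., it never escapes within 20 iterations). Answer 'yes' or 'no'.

Answer: no

Derivation:
z_0 = 0 + 0i, c = -1.0720 + 0.9640i
Iter 1: z = -1.0720 + 0.9640i, |z|^2 = 2.0785
Iter 2: z = -0.8521 + -1.1028i, |z|^2 = 1.9423
Iter 3: z = -1.5621 + 2.8434i, |z|^2 = 10.5254
Escaped at iteration 3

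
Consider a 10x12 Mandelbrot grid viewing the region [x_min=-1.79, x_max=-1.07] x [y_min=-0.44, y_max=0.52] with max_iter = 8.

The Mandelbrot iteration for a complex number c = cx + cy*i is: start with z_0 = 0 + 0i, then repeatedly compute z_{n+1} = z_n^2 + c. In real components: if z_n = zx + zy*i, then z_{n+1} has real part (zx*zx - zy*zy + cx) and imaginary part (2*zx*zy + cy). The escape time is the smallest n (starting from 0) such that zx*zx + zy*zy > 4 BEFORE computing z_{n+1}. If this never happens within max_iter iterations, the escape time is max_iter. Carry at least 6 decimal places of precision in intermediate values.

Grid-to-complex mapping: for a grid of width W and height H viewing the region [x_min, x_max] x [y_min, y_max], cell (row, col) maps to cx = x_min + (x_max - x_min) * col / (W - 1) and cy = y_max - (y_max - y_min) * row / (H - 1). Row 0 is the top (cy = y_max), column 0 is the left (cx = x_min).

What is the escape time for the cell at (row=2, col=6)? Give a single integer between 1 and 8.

Answer: 6

Derivation:
z_0 = 0 + 0i, c = -1.3100 + 0.3455i
Iter 1: z = -1.3100 + 0.3455i, |z|^2 = 1.8354
Iter 2: z = 0.2868 + -0.5596i, |z|^2 = 0.3954
Iter 3: z = -1.5410 + 0.0245i, |z|^2 = 2.3752
Iter 4: z = 1.0640 + 0.2700i, |z|^2 = 1.2049
Iter 5: z = -0.2509 + 0.9199i, |z|^2 = 0.9092
Iter 6: z = -2.0934 + -0.1161i, |z|^2 = 4.3956
Escaped at iteration 6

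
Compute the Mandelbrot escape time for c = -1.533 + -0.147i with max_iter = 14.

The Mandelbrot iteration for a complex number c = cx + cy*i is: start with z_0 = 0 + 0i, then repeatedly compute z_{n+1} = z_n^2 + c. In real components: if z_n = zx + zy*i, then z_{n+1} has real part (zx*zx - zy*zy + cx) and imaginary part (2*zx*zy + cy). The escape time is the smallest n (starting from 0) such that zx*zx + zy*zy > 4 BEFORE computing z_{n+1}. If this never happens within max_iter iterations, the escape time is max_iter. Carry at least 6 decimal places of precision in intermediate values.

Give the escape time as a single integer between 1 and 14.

Answer: 6

Derivation:
z_0 = 0 + 0i, c = -1.5330 + -0.1470i
Iter 1: z = -1.5330 + -0.1470i, |z|^2 = 2.3717
Iter 2: z = 0.7955 + 0.3037i, |z|^2 = 0.7250
Iter 3: z = -0.9924 + 0.3362i, |z|^2 = 1.0980
Iter 4: z = -0.6611 + -0.8143i, |z|^2 = 1.1001
Iter 5: z = -1.7590 + 0.9296i, |z|^2 = 3.9583
Iter 6: z = 0.6971 + -3.4173i, |z|^2 = 12.1641
Escaped at iteration 6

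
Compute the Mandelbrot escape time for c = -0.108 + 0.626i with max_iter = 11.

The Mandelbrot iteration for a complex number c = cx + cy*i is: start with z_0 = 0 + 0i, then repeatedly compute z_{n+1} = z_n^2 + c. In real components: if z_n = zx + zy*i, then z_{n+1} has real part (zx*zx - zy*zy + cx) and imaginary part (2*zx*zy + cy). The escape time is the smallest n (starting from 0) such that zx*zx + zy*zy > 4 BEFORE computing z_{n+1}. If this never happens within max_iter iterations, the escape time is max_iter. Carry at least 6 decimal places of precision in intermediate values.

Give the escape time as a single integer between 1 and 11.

Answer: 11

Derivation:
z_0 = 0 + 0i, c = -0.1080 + 0.6260i
Iter 1: z = -0.1080 + 0.6260i, |z|^2 = 0.4035
Iter 2: z = -0.4882 + 0.4908i, |z|^2 = 0.4792
Iter 3: z = -0.1105 + 0.1468i, |z|^2 = 0.0338
Iter 4: z = -0.1173 + 0.5936i, |z|^2 = 0.3661
Iter 5: z = -0.4465 + 0.4867i, |z|^2 = 0.4363
Iter 6: z = -0.1455 + 0.1913i, |z|^2 = 0.0578
Iter 7: z = -0.1234 + 0.5703i, |z|^2 = 0.3405
Iter 8: z = -0.4180 + 0.4852i, |z|^2 = 0.4102
Iter 9: z = -0.1687 + 0.2203i, |z|^2 = 0.0770
Iter 10: z = -0.1281 + 0.5517i, |z|^2 = 0.3208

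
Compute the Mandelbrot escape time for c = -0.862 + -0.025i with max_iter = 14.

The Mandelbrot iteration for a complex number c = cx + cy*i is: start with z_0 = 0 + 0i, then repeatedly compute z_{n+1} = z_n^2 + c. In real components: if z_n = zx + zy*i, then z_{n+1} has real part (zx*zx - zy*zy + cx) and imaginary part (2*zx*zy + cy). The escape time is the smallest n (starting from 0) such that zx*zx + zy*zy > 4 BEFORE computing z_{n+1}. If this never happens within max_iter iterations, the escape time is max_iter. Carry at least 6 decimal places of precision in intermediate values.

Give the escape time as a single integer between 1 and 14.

Answer: 14

Derivation:
z_0 = 0 + 0i, c = -0.8620 + -0.0250i
Iter 1: z = -0.8620 + -0.0250i, |z|^2 = 0.7437
Iter 2: z = -0.1196 + 0.0181i, |z|^2 = 0.0146
Iter 3: z = -0.8480 + -0.0293i, |z|^2 = 0.7200
Iter 4: z = -0.1437 + 0.0247i, |z|^2 = 0.0213
Iter 5: z = -0.8420 + -0.0321i, |z|^2 = 0.7099
Iter 6: z = -0.1541 + 0.0291i, |z|^2 = 0.0246
Iter 7: z = -0.8391 + -0.0340i, |z|^2 = 0.7052
Iter 8: z = -0.1591 + 0.0320i, |z|^2 = 0.0263
Iter 9: z = -0.8377 + -0.0352i, |z|^2 = 0.7030
Iter 10: z = -0.1615 + 0.0339i, |z|^2 = 0.0272
Iter 11: z = -0.8371 + -0.0360i, |z|^2 = 0.7020
Iter 12: z = -0.1626 + 0.0352i, |z|^2 = 0.0277
Iter 13: z = -0.8368 + -0.0364i, |z|^2 = 0.7016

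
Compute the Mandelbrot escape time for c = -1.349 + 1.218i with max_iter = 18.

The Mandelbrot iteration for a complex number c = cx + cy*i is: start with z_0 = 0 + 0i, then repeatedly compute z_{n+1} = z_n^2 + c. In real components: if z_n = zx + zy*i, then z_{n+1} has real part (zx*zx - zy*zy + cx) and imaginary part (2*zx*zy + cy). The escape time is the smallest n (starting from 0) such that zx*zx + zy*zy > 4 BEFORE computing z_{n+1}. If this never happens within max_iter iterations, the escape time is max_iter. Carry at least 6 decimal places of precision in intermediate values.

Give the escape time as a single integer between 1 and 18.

z_0 = 0 + 0i, c = -1.3490 + 1.2180i
Iter 1: z = -1.3490 + 1.2180i, |z|^2 = 3.3033
Iter 2: z = -1.0127 + -2.0682i, |z|^2 = 5.3029
Escaped at iteration 2

Answer: 2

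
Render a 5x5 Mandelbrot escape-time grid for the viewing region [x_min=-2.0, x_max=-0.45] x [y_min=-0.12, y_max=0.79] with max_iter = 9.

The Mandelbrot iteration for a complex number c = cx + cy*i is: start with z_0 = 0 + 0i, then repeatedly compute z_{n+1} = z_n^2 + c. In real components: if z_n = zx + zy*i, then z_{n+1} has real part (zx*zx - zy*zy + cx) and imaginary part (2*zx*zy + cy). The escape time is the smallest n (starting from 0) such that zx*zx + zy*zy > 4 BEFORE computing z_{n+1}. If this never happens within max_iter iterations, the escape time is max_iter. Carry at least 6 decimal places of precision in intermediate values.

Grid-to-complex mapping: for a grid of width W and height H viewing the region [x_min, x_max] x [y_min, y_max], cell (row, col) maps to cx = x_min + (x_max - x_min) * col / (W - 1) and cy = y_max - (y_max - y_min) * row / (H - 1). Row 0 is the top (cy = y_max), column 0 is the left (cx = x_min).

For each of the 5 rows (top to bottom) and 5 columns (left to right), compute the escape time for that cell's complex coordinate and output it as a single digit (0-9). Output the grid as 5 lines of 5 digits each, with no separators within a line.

(row=0, col=0): c = -2.0000 + 0.7900i → escape time 1
(row=0, col=1): c = -1.6125 + 0.7900i → escape time 3
(row=0, col=2): c = -1.2250 + 0.7900i → escape time 3
(row=0, col=3): c = -0.8375 + 0.7900i → escape time 4
(row=0, col=4): c = -0.4500 + 0.7900i → escape time 6
(row=1, col=0): c = -2.0000 + 0.5625i → escape time 1
(row=1, col=1): c = -1.6125 + 0.5625i → escape time 3
(row=1, col=2): c = -1.2250 + 0.5625i → escape time 4
(row=1, col=3): c = -0.8375 + 0.5625i → escape time 5
(row=1, col=4): c = -0.4500 + 0.5625i → escape time 9
(row=2, col=0): c = -2.0000 + 0.3350i → escape time 1
(row=2, col=1): c = -1.6125 + 0.3350i → escape time 4
(row=2, col=2): c = -1.2250 + 0.3350i → escape time 9
(row=2, col=3): c = -0.8375 + 0.3350i → escape time 8
(row=2, col=4): c = -0.4500 + 0.3350i → escape time 9
(row=3, col=0): c = -2.0000 + 0.1075i → escape time 1
(row=3, col=1): c = -1.6125 + 0.1075i → escape time 6
(row=3, col=2): c = -1.2250 + 0.1075i → escape time 9
(row=3, col=3): c = -0.8375 + 0.1075i → escape time 9
(row=3, col=4): c = -0.4500 + 0.1075i → escape time 9
(row=4, col=0): c = -2.0000 + -0.1200i → escape time 1
(row=4, col=1): c = -1.6125 + -0.1200i → escape time 6
(row=4, col=2): c = -1.2250 + -0.1200i → escape time 9
(row=4, col=3): c = -0.8375 + -0.1200i → escape time 9
(row=4, col=4): c = -0.4500 + -0.1200i → escape time 9

Answer: 13346
13459
14989
16999
16999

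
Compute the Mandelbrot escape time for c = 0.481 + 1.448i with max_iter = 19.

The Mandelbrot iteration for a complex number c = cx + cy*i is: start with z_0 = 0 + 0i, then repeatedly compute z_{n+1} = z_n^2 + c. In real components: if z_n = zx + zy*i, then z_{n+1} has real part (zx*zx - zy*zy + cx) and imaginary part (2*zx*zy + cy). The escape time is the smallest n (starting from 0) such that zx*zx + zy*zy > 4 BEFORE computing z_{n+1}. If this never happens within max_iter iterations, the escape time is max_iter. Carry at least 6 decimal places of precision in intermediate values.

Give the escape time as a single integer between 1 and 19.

z_0 = 0 + 0i, c = 0.4810 + 1.4480i
Iter 1: z = 0.4810 + 1.4480i, |z|^2 = 2.3281
Iter 2: z = -1.3843 + 2.8410i, |z|^2 = 9.9876
Escaped at iteration 2

Answer: 2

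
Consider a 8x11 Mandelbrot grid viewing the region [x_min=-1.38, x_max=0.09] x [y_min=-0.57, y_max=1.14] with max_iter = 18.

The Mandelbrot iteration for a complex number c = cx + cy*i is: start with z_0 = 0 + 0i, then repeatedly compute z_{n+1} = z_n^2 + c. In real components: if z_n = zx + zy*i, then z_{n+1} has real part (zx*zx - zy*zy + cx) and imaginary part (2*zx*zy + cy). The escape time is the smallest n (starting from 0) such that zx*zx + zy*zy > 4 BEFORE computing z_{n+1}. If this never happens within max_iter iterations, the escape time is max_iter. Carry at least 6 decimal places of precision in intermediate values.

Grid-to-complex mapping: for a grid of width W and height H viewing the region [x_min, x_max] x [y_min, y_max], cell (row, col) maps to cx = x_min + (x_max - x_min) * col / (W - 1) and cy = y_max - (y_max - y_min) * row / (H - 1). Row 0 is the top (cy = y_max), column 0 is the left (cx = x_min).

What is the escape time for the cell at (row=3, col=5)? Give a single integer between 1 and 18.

z_0 = 0 + 0i, c = -0.3300 + 0.6270i
Iter 1: z = -0.3300 + 0.6270i, |z|^2 = 0.5020
Iter 2: z = -0.6142 + 0.2132i, |z|^2 = 0.4227
Iter 3: z = 0.0018 + 0.3651i, |z|^2 = 0.1333
Iter 4: z = -0.4633 + 0.6283i, |z|^2 = 0.6095
Iter 5: z = -0.5102 + 0.0448i, |z|^2 = 0.2623
Iter 6: z = -0.0717 + 0.5813i, |z|^2 = 0.3431
Iter 7: z = -0.6628 + 0.5436i, |z|^2 = 0.7348
Iter 8: z = -0.1862 + -0.0936i, |z|^2 = 0.0434
Iter 9: z = -0.3041 + 0.6618i, |z|^2 = 0.5305
Iter 10: z = -0.6756 + 0.2245i, |z|^2 = 0.5068
Iter 11: z = 0.0760 + 0.3237i, |z|^2 = 0.1105
Iter 12: z = -0.4290 + 0.6762i, |z|^2 = 0.6413
Iter 13: z = -0.6032 + 0.0468i, |z|^2 = 0.3661
Iter 14: z = 0.0317 + 0.5705i, |z|^2 = 0.3265
Iter 15: z = -0.6545 + 0.6631i, |z|^2 = 0.8681
Iter 16: z = -0.3414 + -0.2410i, |z|^2 = 0.1746
Iter 17: z = -0.2715 + 0.7916i, |z|^2 = 0.7003

Answer: 18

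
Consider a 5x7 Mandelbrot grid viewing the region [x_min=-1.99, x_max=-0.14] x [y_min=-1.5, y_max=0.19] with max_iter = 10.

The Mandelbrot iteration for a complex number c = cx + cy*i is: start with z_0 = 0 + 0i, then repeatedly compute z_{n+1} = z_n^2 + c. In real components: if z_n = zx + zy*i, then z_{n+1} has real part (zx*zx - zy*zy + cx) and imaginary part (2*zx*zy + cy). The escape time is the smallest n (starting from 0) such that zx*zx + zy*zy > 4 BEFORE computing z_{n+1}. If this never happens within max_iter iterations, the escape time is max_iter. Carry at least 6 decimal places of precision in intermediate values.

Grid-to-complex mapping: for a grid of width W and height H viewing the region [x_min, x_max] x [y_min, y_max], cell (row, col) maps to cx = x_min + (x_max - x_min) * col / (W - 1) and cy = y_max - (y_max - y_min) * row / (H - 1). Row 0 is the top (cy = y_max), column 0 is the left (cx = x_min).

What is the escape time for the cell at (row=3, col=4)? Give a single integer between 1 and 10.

z_0 = 0 + 0i, c = -0.1400 + -0.6550i
Iter 1: z = -0.1400 + -0.6550i, |z|^2 = 0.4486
Iter 2: z = -0.5494 + -0.4716i, |z|^2 = 0.5243
Iter 3: z = -0.0605 + -0.1368i, |z|^2 = 0.0224
Iter 4: z = -0.1550 + -0.6384i, |z|^2 = 0.4316
Iter 5: z = -0.5236 + -0.4570i, |z|^2 = 0.4830
Iter 6: z = -0.0748 + -0.1764i, |z|^2 = 0.0367
Iter 7: z = -0.1655 + -0.6286i, |z|^2 = 0.4226
Iter 8: z = -0.5078 + -0.4469i, |z|^2 = 0.4575
Iter 9: z = -0.0819 + -0.2012i, |z|^2 = 0.0472

Answer: 10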